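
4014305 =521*7705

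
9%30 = 9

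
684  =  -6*(-114) 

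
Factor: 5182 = 2^1 * 2591^1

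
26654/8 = 13327/4=3331.75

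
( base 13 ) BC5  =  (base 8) 3744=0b11111100100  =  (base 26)2PI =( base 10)2020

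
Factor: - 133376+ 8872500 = 2^2 * 127^1*17203^1 =8739124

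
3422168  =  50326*68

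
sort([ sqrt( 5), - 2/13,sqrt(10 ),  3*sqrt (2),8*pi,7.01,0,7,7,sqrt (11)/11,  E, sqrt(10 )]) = [-2/13, 0,sqrt ( 11 )/11,sqrt( 5),E, sqrt( 10),sqrt ( 10),3  *  sqrt(2),7,7,7.01 , 8*pi]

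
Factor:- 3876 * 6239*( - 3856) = 93247195584 = 2^6*3^1*17^2 *19^1*241^1*367^1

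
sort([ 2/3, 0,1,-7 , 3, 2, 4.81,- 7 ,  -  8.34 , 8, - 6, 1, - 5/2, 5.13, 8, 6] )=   [ -8.34, - 7, - 7, - 6, - 5/2,0, 2/3, 1,1, 2 , 3,4.81, 5.13, 6, 8,8]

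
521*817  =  425657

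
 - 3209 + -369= - 3578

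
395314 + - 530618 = - 135304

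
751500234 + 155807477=907307711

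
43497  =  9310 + 34187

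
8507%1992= 539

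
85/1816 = 85/1816 = 0.05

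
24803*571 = 14162513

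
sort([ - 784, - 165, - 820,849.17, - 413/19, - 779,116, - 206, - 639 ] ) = [ - 820,-784, - 779, - 639, - 206, - 165, - 413/19, 116,849.17 ] 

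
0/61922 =0 = 0.00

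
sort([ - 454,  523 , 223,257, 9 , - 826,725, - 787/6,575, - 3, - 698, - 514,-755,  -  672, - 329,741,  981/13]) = [ - 826, - 755, - 698, -672,-514, -454, - 329, - 787/6, - 3,9, 981/13, 223,257,523, 575,725,741]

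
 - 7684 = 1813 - 9497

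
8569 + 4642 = 13211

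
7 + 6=13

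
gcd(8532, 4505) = 1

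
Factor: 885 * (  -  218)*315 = -2^1*3^3*5^2*7^1*59^1*109^1 = - 60772950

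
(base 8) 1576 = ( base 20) 24E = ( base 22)1IE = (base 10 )894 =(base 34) qa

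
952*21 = 19992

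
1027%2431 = 1027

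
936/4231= 936/4231 = 0.22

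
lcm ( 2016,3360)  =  10080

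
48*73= 3504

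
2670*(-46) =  - 122820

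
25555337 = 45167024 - 19611687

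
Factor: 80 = 2^4* 5^1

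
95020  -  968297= - 873277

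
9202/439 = 20 + 422/439 = 20.96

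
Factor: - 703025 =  - 5^2*61^1*461^1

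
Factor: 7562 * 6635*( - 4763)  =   - 2^1*5^1*11^1*19^1*199^1 * 433^1*1327^1 = - 238978142810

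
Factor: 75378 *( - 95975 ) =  - 7234403550 = - 2^1*3^1*5^2*11^1*17^1*349^1 * 739^1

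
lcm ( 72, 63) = 504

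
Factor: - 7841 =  - 7841^1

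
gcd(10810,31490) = 470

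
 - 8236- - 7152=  - 1084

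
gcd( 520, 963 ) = 1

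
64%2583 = 64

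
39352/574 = 68+ 160/287 = 68.56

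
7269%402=33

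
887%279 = 50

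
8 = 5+3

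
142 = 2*71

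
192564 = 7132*27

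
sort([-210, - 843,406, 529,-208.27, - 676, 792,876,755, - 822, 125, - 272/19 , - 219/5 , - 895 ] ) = [ - 895, - 843, - 822, - 676, - 210, - 208.27, - 219/5, - 272/19, 125,406,529,755,  792,876] 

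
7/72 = 7/72 = 0.10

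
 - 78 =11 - 89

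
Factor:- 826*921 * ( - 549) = 417649554  =  2^1* 3^3*7^1 * 59^1 * 61^1*307^1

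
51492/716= 12873/179 = 71.92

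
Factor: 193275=3^2*5^2*859^1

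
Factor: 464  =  2^4  *29^1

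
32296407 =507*63701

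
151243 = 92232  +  59011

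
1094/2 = 547  =  547.00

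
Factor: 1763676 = 2^2*3^2*48991^1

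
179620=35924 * 5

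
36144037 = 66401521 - 30257484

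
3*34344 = 103032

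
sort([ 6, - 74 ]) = [ -74, 6]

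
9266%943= 779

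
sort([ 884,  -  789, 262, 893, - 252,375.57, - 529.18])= [ - 789, - 529.18, - 252,262, 375.57,884,893]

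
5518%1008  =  478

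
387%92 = 19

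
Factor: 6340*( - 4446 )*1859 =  - 52400822760 = - 2^3*3^2*5^1*11^1*13^3*19^1*  317^1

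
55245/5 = 11049 = 11049.00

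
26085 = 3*8695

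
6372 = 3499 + 2873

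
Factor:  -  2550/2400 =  - 17/16 = - 2^( - 4 )*17^1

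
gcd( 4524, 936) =156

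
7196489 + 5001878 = 12198367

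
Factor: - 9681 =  - 3^1*7^1*461^1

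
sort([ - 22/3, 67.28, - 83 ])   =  [  -  83, - 22/3, 67.28]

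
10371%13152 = 10371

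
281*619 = 173939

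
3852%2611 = 1241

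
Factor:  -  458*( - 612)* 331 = 92777976 = 2^3*3^2*17^1*229^1*331^1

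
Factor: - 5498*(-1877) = 2^1*1877^1*2749^1  =  10319746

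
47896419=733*65343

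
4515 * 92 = 415380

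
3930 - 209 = 3721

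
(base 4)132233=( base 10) 1967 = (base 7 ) 5510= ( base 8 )3657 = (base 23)3GC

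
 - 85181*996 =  - 84840276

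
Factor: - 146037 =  - 3^1 * 48679^1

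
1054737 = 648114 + 406623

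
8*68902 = 551216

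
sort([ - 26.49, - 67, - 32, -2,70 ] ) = [ - 67, -32,  -  26.49, - 2,70]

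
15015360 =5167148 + 9848212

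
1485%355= 65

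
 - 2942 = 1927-4869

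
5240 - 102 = 5138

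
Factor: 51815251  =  23^1*431^1*5227^1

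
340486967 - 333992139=6494828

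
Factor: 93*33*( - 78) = -239382=- 2^1* 3^3 * 11^1*13^1*31^1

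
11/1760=1/160=0.01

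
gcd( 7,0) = 7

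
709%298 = 113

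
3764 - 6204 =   -  2440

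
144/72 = 2 = 2.00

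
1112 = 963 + 149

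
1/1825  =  1/1825 = 0.00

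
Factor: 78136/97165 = 2^3 *5^(-1 )*9767^1*19433^( - 1) 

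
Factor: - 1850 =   -  2^1*5^2*37^1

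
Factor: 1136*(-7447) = -2^4*11^1  *  71^1*677^1=- 8459792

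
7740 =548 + 7192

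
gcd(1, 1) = 1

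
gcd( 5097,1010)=1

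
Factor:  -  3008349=  -  3^2 * 334261^1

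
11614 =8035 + 3579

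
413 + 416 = 829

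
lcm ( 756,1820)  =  49140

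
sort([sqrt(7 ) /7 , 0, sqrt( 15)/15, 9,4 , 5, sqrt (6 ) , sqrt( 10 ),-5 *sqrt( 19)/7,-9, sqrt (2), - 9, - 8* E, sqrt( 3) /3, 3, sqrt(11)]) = [ - 8*E,- 9,-9, - 5*sqrt(19)/7, 0, sqrt(15)/15, sqrt( 7 )/7,sqrt(3) /3, sqrt( 2 ) , sqrt(6 ), 3,  sqrt( 10),  sqrt(11), 4,  5,9] 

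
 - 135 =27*( - 5) 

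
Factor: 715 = 5^1 * 11^1*13^1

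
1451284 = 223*6508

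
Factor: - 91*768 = -2^8* 3^1*7^1*13^1 = - 69888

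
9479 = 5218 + 4261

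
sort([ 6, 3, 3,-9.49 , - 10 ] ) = [-10, - 9.49 , 3, 3, 6]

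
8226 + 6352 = 14578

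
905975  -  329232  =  576743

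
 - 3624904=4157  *( - 872)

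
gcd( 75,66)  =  3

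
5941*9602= 57045482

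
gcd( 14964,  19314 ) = 174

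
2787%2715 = 72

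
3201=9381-6180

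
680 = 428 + 252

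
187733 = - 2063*( - 91)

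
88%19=12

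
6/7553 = 6/7553 = 0.00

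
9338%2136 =794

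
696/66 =116/11=10.55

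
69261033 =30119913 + 39141120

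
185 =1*185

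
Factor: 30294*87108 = 2^3*3^5 * 7^1 *11^1*17^2*61^1 = 2638849752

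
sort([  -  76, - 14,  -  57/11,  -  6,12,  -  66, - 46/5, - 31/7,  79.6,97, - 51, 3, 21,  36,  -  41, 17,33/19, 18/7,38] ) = [ - 76, - 66, - 51,-41, - 14 ,-46/5, - 6, - 57/11, - 31/7, 33/19 , 18/7,3, 12,  17, 21,36,38,79.6,97]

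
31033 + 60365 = 91398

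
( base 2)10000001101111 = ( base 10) 8303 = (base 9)12345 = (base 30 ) 96N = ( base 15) 26D8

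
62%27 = 8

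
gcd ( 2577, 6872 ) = 859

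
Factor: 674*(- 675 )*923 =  - 2^1 * 3^3*5^2*13^1*71^1*337^1 =- 419918850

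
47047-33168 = 13879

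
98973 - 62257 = 36716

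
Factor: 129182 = 2^1*64591^1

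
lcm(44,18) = 396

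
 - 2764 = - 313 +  - 2451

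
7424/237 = 7424/237 = 31.32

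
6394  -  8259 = - 1865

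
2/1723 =2/1723 =0.00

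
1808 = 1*1808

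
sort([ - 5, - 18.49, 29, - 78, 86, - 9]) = [ - 78, - 18.49, - 9,-5,29, 86]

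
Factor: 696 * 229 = 2^3*3^1 * 29^1* 229^1 = 159384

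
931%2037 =931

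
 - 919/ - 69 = 919/69 = 13.32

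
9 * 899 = 8091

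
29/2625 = 29/2625 =0.01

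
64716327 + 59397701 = 124114028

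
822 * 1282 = 1053804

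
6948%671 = 238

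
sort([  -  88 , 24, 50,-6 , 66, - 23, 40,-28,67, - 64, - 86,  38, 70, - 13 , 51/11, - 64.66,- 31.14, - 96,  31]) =[ - 96, - 88, - 86,  -  64.66, - 64, - 31.14, - 28, - 23, - 13, - 6,51/11, 24, 31, 38,40 , 50,66,67, 70]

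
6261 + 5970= 12231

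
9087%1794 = 117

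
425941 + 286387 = 712328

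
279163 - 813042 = -533879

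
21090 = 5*4218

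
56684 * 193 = 10940012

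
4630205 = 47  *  98515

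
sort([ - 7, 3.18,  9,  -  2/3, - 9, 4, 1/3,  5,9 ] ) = [ - 9, - 7, - 2/3,1/3, 3.18,4, 5, 9,9 ]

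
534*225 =120150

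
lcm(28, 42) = 84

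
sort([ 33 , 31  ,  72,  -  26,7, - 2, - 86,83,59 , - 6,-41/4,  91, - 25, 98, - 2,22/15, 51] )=[ - 86, - 26, - 25, - 41/4,-6,  -  2, - 2 , 22/15,7 , 31, 33,51,59,72,83,91,98] 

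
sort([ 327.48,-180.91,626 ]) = [ - 180.91, 327.48, 626 ] 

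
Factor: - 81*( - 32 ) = 2592 = 2^5*3^4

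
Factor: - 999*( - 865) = 864135 =3^3 * 5^1*37^1*173^1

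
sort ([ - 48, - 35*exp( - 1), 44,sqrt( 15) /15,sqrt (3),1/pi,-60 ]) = [-60, - 48, - 35*exp( - 1) , sqrt(15)/15, 1/pi  ,  sqrt(3), 44 ]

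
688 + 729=1417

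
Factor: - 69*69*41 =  - 195201 =-  3^2*23^2 * 41^1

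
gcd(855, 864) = 9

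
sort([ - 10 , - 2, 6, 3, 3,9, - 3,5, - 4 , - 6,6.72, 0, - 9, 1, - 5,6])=[  -  10, - 9, - 6, -5 , - 4, - 3, - 2, 0, 1, 3,3, 5, 6,6,6.72 , 9]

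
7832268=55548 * 141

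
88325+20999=109324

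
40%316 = 40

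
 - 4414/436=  - 11+ 191/218 = - 10.12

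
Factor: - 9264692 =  - 2^2*2316173^1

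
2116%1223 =893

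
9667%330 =97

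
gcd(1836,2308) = 4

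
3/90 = 1/30 = 0.03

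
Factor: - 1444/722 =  - 2  =  - 2^1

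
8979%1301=1173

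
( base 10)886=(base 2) 1101110110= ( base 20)246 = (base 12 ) 61a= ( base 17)312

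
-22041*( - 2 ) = 44082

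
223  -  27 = 196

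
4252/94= 45 + 11/47 =45.23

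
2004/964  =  501/241 = 2.08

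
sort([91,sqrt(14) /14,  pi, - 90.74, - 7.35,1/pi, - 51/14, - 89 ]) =[ - 90.74, - 89, - 7.35, - 51/14, sqrt( 14) /14,1/pi , pi, 91] 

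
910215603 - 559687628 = 350527975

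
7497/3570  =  21/10 = 2.10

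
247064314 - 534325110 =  - 287260796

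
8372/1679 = 364/73 = 4.99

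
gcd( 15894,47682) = 15894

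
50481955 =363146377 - 312664422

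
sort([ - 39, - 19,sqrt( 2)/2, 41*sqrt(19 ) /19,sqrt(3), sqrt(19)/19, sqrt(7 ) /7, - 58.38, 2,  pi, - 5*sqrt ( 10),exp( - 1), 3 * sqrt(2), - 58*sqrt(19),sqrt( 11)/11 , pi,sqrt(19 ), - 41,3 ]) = [ - 58*sqrt(19 ), - 58.38, - 41,  -  39, - 19,-5* sqrt( 10), sqrt (19 )/19,sqrt(11)/11,exp( - 1) , sqrt ( 7)/7,  sqrt (2 )/2,sqrt (3), 2, 3, pi , pi, 3*sqrt( 2) , sqrt(19) , 41*sqrt ( 19)/19 ]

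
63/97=63/97 = 0.65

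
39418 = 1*39418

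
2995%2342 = 653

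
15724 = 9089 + 6635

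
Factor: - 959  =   - 7^1*137^1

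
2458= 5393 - 2935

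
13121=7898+5223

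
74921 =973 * 77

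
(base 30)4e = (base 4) 2012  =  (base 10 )134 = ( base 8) 206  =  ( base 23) 5j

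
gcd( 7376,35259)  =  1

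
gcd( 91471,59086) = 1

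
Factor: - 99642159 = - 3^2*11071351^1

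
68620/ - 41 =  - 1674+14/41 = - 1673.66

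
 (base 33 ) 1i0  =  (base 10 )1683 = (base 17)5e0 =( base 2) 11010010011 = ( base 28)243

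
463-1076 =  - 613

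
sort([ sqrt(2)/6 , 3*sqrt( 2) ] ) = [ sqrt(2 ) /6, 3*sqrt( 2) ] 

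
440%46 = 26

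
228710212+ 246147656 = 474857868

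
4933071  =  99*49829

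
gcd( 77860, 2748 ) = 916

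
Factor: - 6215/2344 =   -  2^( - 3)*5^1*11^1*113^1*293^(- 1)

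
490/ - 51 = -490/51 = - 9.61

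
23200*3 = 69600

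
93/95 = 93/95 = 0.98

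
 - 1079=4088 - 5167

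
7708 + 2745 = 10453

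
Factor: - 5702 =- 2^1 * 2851^1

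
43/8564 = 43/8564 = 0.01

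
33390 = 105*318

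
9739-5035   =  4704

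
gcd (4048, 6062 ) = 2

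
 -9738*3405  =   - 33157890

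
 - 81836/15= - 5456 + 4/15 = - 5455.73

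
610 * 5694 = 3473340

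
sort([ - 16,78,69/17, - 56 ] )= [-56, - 16,69/17,78]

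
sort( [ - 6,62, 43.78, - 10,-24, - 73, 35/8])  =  [-73 , - 24, - 10, - 6, 35/8, 43.78, 62]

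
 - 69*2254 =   -  155526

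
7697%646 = 591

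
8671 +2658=11329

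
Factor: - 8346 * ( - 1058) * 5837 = 51541106916 = 2^2*3^1*13^2*23^2 * 107^1 * 449^1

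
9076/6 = 4538/3 = 1512.67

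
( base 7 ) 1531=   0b1001100010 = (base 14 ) 318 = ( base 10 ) 610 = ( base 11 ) 505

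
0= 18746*0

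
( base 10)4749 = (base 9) 6456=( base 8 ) 11215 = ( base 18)EBF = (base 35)3uo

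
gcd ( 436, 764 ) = 4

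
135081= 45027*3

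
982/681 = 1+ 301/681  =  1.44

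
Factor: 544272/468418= 2^3*3^1 *29^1*599^( - 1 )= 696/599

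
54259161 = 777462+53481699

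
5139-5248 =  - 109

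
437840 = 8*54730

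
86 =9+77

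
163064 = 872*187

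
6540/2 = 3270 = 3270.00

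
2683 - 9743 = - 7060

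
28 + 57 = 85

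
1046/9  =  1046/9 = 116.22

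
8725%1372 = 493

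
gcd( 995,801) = 1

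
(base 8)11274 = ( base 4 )1022330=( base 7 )16661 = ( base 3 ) 20120122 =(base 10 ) 4796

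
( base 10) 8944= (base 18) 19AG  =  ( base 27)C77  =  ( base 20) 1274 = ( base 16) 22F0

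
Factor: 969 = 3^1*17^1*19^1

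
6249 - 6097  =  152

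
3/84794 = 3/84794 = 0.00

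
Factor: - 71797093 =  - 71797093^1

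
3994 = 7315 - 3321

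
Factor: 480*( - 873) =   -  419040 = - 2^5*3^3*5^1*97^1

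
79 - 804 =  - 725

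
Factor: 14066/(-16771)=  - 2^1*13^1*31^( - 1) = -  26/31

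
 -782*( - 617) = 482494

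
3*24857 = 74571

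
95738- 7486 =88252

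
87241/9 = 87241/9=9693.44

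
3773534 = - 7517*( - 502) 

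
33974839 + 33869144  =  67843983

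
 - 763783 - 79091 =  - 842874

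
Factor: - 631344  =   - 2^4*3^1 * 7^1*1879^1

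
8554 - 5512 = 3042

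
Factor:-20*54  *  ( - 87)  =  2^3* 3^4*5^1 * 29^1 = 93960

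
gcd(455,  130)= 65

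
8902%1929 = 1186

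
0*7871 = 0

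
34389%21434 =12955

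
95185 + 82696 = 177881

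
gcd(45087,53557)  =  7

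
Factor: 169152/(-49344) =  -881/257=- 257^( - 1)*881^1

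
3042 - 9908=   -  6866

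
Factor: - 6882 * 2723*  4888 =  - 2^4 * 3^1 * 7^1*13^1 * 31^1*37^1*47^1*389^1=-91599585168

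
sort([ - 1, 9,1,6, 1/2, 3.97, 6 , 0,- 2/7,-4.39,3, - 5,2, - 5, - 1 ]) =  [- 5,-5, - 4.39,- 1, - 1, - 2/7, 0, 1/2, 1,2,3, 3.97, 6, 6, 9]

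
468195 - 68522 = 399673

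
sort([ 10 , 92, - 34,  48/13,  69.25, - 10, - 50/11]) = [ - 34, - 10, - 50/11,  48/13, 10,69.25, 92]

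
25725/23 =1118 + 11/23 = 1118.48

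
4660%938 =908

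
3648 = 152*24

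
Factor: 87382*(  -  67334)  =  -2^2*131^1 * 257^1*43691^1  =  - 5883779588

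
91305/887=102 + 831/887 = 102.94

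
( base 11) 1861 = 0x93e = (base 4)210332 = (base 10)2366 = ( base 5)33431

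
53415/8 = 6676 + 7/8 = 6676.88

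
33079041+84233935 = 117312976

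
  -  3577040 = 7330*( - 488) 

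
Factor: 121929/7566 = 419/26 = 2^(-1 )  *  13^( - 1 ) * 419^1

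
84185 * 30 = 2525550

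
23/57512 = 23/57512 = 0.00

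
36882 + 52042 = 88924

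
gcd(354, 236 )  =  118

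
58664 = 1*58664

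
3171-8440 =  - 5269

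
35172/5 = 7034+2/5 = 7034.40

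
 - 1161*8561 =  - 9939321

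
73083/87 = 24361/29= 840.03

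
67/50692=67/50692 = 0.00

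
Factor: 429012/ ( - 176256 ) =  - 701/288 = - 2^( - 5) * 3^ ( - 2)*701^1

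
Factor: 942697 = 7^1* 137^1*983^1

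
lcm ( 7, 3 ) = 21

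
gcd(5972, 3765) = 1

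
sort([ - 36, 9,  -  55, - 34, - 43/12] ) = [  -  55,-36, - 34, - 43/12,9 ] 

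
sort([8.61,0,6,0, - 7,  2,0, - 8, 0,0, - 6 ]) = [ - 8, - 7, - 6,0, 0,0,0,0, 2, 6,8.61] 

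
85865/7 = 12266 + 3/7 = 12266.43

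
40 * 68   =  2720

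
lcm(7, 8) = 56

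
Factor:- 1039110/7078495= - 2^1* 3^1*19^1 * 313^( - 1) * 1823^1*4523^( - 1) = - 207822/1415699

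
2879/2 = 2879/2 =1439.50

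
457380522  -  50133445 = 407247077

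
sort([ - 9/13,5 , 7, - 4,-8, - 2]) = [ - 8, - 4, -2 ,-9/13, 5, 7 ]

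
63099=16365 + 46734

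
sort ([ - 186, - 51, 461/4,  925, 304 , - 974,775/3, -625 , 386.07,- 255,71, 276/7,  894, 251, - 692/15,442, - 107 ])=[ - 974, - 625, - 255, - 186, - 107, - 51 , - 692/15,276/7, 71, 461/4, 251,775/3, 304, 386.07, 442,  894, 925 ]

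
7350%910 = 70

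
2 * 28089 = 56178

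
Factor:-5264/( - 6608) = 47^1 * 59^( - 1) = 47/59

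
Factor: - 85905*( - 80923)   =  3^2*5^1*23^1*83^1*80923^1 = 6951690315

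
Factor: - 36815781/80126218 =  -2^(-1 )*3^1* 41^( - 1 )* 2273^1*5399^1 * 977149^(  -  1 ) 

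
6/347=6/347 = 0.02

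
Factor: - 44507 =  - 44507^1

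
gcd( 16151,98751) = 1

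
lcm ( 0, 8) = 0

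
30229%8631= 4336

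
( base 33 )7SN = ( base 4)2011322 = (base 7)33662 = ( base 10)8570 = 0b10000101111010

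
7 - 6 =1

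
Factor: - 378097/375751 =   -  967/961  =  -31^( - 2 )*967^1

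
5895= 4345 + 1550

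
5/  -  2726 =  - 5/2726  =  - 0.00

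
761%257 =247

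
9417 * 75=706275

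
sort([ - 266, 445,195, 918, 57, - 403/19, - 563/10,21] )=[ - 266, -563/10 , - 403/19, 21  ,  57, 195, 445, 918 ] 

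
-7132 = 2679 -9811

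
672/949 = 672/949 = 0.71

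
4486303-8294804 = - 3808501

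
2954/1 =2954=2954.00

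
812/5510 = 14/95 =0.15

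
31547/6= 31547/6 = 5257.83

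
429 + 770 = 1199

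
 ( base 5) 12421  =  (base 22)20i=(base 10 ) 986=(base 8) 1732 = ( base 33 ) tt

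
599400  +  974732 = 1574132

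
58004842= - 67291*(  -  862)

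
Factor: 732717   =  3^2*17^1 * 4789^1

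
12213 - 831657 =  - 819444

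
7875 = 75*105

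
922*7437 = 6856914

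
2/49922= 1/24961 = 0.00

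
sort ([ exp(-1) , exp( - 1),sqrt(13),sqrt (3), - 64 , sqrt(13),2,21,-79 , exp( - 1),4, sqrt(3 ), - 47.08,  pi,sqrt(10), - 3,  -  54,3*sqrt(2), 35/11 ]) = [ - 79, - 64, - 54, - 47.08,-3,exp( - 1),exp( - 1 ), exp( - 1),sqrt(3) , sqrt(3 ),  2, pi,sqrt( 10 ), 35/11, sqrt(13 ),sqrt ( 13 ), 4,3 * sqrt(2 ),21]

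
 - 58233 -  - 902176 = 843943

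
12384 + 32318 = 44702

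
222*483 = 107226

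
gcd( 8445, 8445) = 8445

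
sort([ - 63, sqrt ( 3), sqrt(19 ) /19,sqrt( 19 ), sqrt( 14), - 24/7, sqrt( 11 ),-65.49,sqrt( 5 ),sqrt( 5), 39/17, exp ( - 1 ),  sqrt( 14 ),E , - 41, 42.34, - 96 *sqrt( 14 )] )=[ - 96*sqrt (14), - 65.49, - 63, - 41, - 24/7,sqrt ( 19 )/19,exp ( - 1 ),  sqrt( 3 ),sqrt( 5 ),  sqrt ( 5 ), 39/17,E, sqrt ( 11), sqrt( 14),sqrt(14 ),sqrt( 19), 42.34 ] 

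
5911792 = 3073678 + 2838114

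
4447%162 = 73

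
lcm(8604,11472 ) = 34416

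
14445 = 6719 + 7726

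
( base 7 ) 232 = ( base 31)3s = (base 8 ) 171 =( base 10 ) 121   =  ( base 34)3j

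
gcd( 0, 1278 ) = 1278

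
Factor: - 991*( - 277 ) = 277^1*991^1 = 274507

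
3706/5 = 741 + 1/5 = 741.20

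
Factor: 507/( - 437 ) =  - 3^1*13^2*19^( - 1 )*23^(  -  1)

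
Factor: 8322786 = 2^1*3^2 *462377^1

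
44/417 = 44/417 = 0.11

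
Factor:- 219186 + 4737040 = 2^1*11^1*205357^1 = 4517854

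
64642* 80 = 5171360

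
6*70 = 420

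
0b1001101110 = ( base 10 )622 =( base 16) 26E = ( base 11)516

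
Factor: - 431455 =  - 5^1*86291^1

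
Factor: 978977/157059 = 3^( - 4 ) * 7^( - 1) * 139^1 * 277^( - 1)*7043^1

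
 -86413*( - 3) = 259239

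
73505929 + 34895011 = 108400940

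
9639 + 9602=19241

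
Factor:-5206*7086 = - 2^2*3^1*19^1*137^1*1181^1 = - 36889716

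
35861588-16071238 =19790350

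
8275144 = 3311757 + 4963387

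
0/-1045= 0/1 = - 0.00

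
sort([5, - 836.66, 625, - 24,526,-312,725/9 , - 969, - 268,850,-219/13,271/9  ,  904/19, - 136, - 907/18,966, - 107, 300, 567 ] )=[ - 969, - 836.66, - 312, - 268, - 136, - 107, - 907/18, - 24, - 219/13,5, 271/9,904/19 , 725/9,  300,  526, 567,625,850, 966]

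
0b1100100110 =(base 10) 806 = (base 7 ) 2231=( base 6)3422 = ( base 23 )1c1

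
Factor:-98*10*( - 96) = 2^7 * 3^1*5^1*7^2 = 94080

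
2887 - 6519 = -3632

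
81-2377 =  - 2296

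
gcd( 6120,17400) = 120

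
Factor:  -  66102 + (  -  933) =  - 3^1*5^1 *41^1*109^1 = -  67035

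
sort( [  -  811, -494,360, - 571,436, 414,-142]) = [ - 811, - 571,  -  494, - 142,360,414, 436]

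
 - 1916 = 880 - 2796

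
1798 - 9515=-7717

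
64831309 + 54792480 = 119623789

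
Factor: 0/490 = 0^1 = 0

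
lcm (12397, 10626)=74382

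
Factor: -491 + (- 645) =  - 1136 = -2^4* 71^1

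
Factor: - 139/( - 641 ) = 139^1*641^( - 1 ) 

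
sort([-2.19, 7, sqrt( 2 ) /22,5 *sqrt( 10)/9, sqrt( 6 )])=[ - 2.19, sqrt( 2)/22, 5 *sqrt( 10) /9,sqrt( 6 ) , 7]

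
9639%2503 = 2130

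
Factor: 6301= 6301^1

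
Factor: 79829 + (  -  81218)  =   - 1389 = - 3^1*463^1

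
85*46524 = 3954540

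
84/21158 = 42/10579 = 0.00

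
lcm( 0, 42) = 0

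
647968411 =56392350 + 591576061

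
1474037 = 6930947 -5456910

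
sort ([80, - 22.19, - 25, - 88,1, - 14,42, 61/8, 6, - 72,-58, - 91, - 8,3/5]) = [-91, - 88, - 72, - 58,-25, -22.19,-14, -8,3/5, 1, 6 , 61/8, 42,80] 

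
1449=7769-6320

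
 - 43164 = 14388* (-3 ) 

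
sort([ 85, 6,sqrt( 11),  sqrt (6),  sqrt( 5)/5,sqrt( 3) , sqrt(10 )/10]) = [ sqrt ( 10)/10, sqrt(5 )/5,  sqrt( 3 ),sqrt( 6),sqrt(11),  6,85] 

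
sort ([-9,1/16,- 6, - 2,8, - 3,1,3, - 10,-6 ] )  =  [ - 10, - 9, - 6,- 6, - 3, - 2, 1/16, 1,  3,8]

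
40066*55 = 2203630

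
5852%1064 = 532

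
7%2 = 1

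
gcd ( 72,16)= 8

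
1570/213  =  1570/213 = 7.37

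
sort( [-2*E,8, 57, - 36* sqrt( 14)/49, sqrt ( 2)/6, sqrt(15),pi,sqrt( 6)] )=[ - 2*E, - 36*sqrt( 14 )/49 , sqrt( 2)/6,sqrt( 6), pi, sqrt (15),8, 57] 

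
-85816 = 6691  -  92507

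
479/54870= 479/54870 = 0.01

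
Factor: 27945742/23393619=2^1*3^( - 2)*11^1*71^1*499^( - 1)* 5209^ ( - 1 )*17891^1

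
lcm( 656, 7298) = 58384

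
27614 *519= 14331666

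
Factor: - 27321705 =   -  3^5*5^1*113^1* 199^1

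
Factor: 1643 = 31^1 * 53^1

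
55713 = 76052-20339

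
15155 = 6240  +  8915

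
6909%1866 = 1311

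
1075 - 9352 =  - 8277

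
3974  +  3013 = 6987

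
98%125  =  98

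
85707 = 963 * 89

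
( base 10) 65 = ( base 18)3b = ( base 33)1W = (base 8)101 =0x41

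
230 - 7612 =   -  7382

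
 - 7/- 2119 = 7/2119= 0.00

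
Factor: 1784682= 2^1*3^2*99149^1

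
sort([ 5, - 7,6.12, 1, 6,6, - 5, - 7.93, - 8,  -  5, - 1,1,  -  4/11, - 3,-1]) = [-8, - 7.93, - 7, - 5,-5, - 3, - 1, - 1 , - 4/11,1,  1,5, 6,6, 6.12 ] 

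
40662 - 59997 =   -  19335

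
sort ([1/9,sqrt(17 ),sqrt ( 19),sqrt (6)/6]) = [ 1/9,sqrt( 6 )/6,sqrt(17), sqrt(19)]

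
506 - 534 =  -28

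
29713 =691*43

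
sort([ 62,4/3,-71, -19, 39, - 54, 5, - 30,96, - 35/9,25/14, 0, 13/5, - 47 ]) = [ - 71 , - 54, - 47,-30,-19, - 35/9,0, 4/3,25/14,  13/5 , 5,39, 62,96]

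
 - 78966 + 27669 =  - 51297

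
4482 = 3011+1471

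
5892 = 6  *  982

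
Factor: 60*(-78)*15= - 70200=- 2^3*3^3*5^2*13^1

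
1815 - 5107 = -3292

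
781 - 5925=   -  5144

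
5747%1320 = 467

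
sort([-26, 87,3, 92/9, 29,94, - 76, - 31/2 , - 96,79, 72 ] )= [ - 96, - 76,-26 , -31/2,3, 92/9,29,72,  79 , 87, 94] 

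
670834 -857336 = -186502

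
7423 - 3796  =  3627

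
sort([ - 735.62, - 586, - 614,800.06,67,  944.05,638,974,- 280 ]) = [ - 735.62,  -  614, - 586,-280, 67, 638, 800.06, 944.05  ,  974]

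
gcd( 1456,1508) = 52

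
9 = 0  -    -  9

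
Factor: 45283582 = 2^1*1031^1*21961^1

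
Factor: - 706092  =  - 2^2 * 3^1 * 29^1*2029^1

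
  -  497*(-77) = 38269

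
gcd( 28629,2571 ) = 3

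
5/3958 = 5/3958=0.00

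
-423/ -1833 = 3/13= 0.23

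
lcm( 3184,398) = 3184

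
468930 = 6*78155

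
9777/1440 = 6+379/480=   6.79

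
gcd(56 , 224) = 56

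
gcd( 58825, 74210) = 905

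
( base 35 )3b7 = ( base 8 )7743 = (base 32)3v3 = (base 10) 4067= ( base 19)b51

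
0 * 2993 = 0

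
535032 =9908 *54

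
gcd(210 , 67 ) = 1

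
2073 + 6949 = 9022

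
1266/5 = 253 + 1/5 = 253.20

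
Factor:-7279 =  - 29^1*251^1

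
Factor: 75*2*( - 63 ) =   -  9450 = - 2^1*3^3*5^2 *7^1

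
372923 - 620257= - 247334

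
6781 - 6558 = 223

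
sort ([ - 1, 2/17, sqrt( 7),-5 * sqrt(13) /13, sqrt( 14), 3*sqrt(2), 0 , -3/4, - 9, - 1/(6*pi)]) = [ -9, - 5* sqrt( 13 )/13, - 1, - 3/4,-1/( 6*pi ), 0,2/17, sqrt(7), sqrt (14 ), 3*sqrt( 2)]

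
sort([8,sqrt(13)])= [sqrt( 13),8 ]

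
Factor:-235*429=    - 3^1*5^1*11^1*13^1*47^1 = -100815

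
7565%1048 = 229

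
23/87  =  23/87=0.26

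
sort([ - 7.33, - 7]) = [ - 7.33,-7]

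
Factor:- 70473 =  - 3^1*13^2 * 139^1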